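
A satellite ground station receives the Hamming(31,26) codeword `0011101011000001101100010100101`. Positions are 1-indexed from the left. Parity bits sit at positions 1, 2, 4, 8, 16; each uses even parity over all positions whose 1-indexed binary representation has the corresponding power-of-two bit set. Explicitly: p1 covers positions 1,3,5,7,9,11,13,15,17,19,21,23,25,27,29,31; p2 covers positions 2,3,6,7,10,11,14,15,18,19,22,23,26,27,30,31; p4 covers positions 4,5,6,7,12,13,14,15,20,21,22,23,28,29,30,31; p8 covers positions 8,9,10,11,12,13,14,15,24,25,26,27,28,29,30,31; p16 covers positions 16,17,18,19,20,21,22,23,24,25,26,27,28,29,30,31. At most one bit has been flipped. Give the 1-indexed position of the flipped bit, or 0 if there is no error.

0

s1: b1⊕b3⊕b5⊕b7⊕b9⊕b11⊕b13⊕b15⊕b17⊕b19⊕b21⊕b23⊕b25⊕b27⊕b29⊕b31 = 0⊕1⊕1⊕1⊕1⊕0⊕0⊕0⊕1⊕1⊕0⊕0⊕0⊕0⊕1⊕1 = 0
s2: b2⊕b3⊕b6⊕b7⊕b10⊕b11⊕b14⊕b15⊕b18⊕b19⊕b22⊕b23⊕b26⊕b27⊕b30⊕b31 = 0⊕1⊕0⊕1⊕1⊕0⊕0⊕0⊕0⊕1⊕0⊕0⊕1⊕0⊕0⊕1 = 0
s4: b4⊕b5⊕b6⊕b7⊕b12⊕b13⊕b14⊕b15⊕b20⊕b21⊕b22⊕b23⊕b28⊕b29⊕b30⊕b31 = 1⊕1⊕0⊕1⊕0⊕0⊕0⊕0⊕1⊕0⊕0⊕0⊕0⊕1⊕0⊕1 = 0
s8: b8⊕b9⊕b10⊕b11⊕b12⊕b13⊕b14⊕b15⊕b24⊕b25⊕b26⊕b27⊕b28⊕b29⊕b30⊕b31 = 0⊕1⊕1⊕0⊕0⊕0⊕0⊕0⊕1⊕0⊕1⊕0⊕0⊕1⊕0⊕1 = 0
s16: b16⊕b17⊕b18⊕b19⊕b20⊕b21⊕b22⊕b23⊕b24⊕b25⊕b26⊕b27⊕b28⊕b29⊕b30⊕b31 = 1⊕1⊕0⊕1⊕1⊕0⊕0⊕0⊕1⊕0⊕1⊕0⊕0⊕1⊕0⊕1 = 0
Syndrome (s16...s1) = 00000 → position 0 (no error).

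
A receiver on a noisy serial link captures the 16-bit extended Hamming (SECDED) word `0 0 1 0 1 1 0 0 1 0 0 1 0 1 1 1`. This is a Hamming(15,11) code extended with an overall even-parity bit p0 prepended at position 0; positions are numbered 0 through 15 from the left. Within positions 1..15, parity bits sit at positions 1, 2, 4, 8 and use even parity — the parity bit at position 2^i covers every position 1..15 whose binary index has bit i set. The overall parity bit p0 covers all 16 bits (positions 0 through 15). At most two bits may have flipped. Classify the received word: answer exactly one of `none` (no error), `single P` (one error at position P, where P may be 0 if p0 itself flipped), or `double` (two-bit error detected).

s1: b1⊕b3⊕b5⊕b7⊕b9⊕b11⊕b13⊕b15 = 0⊕0⊕1⊕0⊕0⊕1⊕1⊕1 = 0
s2: b2⊕b3⊕b6⊕b7⊕b10⊕b11⊕b14⊕b15 = 1⊕0⊕0⊕0⊕0⊕1⊕1⊕1 = 0
s4: b4⊕b5⊕b6⊕b7⊕b12⊕b13⊕b14⊕b15 = 1⊕1⊕0⊕0⊕0⊕1⊕1⊕1 = 1
s8: b8⊕b9⊕b10⊕b11⊕b12⊕b13⊕b14⊕b15 = 1⊕0⊕0⊕1⊕0⊕1⊕1⊕1 = 1
Syndrome (s8...s1) = 1100 → position 12.
Overall parity (XOR of all 16 bits, including p0): 0⊕0⊕1⊕0⊕1⊕1⊕0⊕0⊕1⊕0⊕0⊕1⊕0⊕1⊕1⊕1 = 0
Overall=0, syndrome position=12 → double-bit error detected (uncorrectable).

double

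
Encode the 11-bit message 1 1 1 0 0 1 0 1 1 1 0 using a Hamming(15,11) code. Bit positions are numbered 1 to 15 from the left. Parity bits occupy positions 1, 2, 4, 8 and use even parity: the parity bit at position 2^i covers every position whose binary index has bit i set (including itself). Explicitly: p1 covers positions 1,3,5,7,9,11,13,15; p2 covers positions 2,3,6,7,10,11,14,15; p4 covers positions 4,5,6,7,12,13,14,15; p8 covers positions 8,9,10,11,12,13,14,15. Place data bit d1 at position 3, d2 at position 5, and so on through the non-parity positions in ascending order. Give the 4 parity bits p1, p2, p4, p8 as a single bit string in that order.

Place data bits at non-power-of-two positions: b3=1, b5=1, b6=1, b7=0, b9=0, b10=1, b11=0, b12=1, b13=1, b14=1, b15=0.
p1 = XOR of data positions {3,5,7,9,11,13,15} = 1⊕1⊕0⊕0⊕0⊕1⊕0 = 1
p2 = XOR of data positions {3,6,7,10,11,14,15} = 1⊕1⊕0⊕1⊕0⊕1⊕0 = 0
p4 = XOR of data positions {5,6,7,12,13,14,15} = 1⊕1⊕0⊕1⊕1⊕1⊕0 = 1
p8 = XOR of data positions {9,10,11,12,13,14,15} = 0⊕1⊕0⊕1⊕1⊕1⊕0 = 0
Parity bits p1,p2,p4,p8 = 1010

1010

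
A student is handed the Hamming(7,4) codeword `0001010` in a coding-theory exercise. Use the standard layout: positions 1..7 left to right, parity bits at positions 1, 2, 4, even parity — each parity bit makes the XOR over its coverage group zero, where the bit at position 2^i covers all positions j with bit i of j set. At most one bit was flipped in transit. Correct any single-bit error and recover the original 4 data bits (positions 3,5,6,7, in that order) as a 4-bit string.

0010

s1: b1⊕b3⊕b5⊕b7 = 0⊕0⊕0⊕0 = 0
s2: b2⊕b3⊕b6⊕b7 = 0⊕0⊕1⊕0 = 1
s4: b4⊕b5⊕b6⊕b7 = 1⊕0⊕1⊕0 = 0
Syndrome (s4...s1) = 010 → position 2.
Flip bit 2: corrected codeword = 0101010
Data bits at positions 3,5,6,7: 0010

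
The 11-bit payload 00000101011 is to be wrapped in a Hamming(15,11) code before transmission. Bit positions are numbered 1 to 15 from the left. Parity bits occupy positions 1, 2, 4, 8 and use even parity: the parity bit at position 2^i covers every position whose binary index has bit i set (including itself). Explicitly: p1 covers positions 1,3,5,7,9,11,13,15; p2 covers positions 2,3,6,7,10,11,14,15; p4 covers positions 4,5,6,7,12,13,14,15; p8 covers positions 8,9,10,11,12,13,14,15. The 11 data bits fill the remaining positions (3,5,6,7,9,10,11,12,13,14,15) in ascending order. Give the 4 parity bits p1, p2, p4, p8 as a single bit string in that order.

1110

Place data bits at non-power-of-two positions: b3=0, b5=0, b6=0, b7=0, b9=0, b10=1, b11=0, b12=1, b13=0, b14=1, b15=1.
p1 = XOR of data positions {3,5,7,9,11,13,15} = 0⊕0⊕0⊕0⊕0⊕0⊕1 = 1
p2 = XOR of data positions {3,6,7,10,11,14,15} = 0⊕0⊕0⊕1⊕0⊕1⊕1 = 1
p4 = XOR of data positions {5,6,7,12,13,14,15} = 0⊕0⊕0⊕1⊕0⊕1⊕1 = 1
p8 = XOR of data positions {9,10,11,12,13,14,15} = 0⊕1⊕0⊕1⊕0⊕1⊕1 = 0
Parity bits p1,p2,p4,p8 = 1110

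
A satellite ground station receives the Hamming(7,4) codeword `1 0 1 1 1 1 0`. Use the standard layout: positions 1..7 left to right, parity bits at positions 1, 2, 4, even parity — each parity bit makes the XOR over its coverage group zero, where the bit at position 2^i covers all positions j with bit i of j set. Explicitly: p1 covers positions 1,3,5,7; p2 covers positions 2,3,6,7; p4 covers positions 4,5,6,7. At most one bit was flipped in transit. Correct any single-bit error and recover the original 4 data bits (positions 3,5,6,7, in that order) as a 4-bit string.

s1: b1⊕b3⊕b5⊕b7 = 1⊕1⊕1⊕0 = 1
s2: b2⊕b3⊕b6⊕b7 = 0⊕1⊕1⊕0 = 0
s4: b4⊕b5⊕b6⊕b7 = 1⊕1⊕1⊕0 = 1
Syndrome (s4...s1) = 101 → position 5.
Flip bit 5: corrected codeword = 1011010
Data bits at positions 3,5,6,7: 1010

1010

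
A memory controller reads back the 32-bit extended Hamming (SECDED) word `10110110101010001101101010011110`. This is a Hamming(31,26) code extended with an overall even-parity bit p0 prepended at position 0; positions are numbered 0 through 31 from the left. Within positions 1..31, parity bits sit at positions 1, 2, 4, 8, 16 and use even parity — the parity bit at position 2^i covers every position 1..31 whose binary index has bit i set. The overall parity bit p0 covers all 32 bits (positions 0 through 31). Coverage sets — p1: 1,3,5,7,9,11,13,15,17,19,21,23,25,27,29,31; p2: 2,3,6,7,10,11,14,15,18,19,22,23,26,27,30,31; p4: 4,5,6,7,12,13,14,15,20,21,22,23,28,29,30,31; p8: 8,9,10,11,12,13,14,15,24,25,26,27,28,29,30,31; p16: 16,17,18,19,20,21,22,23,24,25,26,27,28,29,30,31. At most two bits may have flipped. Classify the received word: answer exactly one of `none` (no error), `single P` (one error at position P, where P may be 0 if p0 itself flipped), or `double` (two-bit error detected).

none

s1: b1⊕b3⊕b5⊕b7⊕b9⊕b11⊕b13⊕b15⊕b17⊕b19⊕b21⊕b23⊕b25⊕b27⊕b29⊕b31 = 0⊕1⊕1⊕0⊕0⊕0⊕0⊕0⊕1⊕1⊕0⊕0⊕0⊕1⊕1⊕0 = 0
s2: b2⊕b3⊕b6⊕b7⊕b10⊕b11⊕b14⊕b15⊕b18⊕b19⊕b22⊕b23⊕b26⊕b27⊕b30⊕b31 = 1⊕1⊕1⊕0⊕1⊕0⊕0⊕0⊕0⊕1⊕1⊕0⊕0⊕1⊕1⊕0 = 0
s4: b4⊕b5⊕b6⊕b7⊕b12⊕b13⊕b14⊕b15⊕b20⊕b21⊕b22⊕b23⊕b28⊕b29⊕b30⊕b31 = 0⊕1⊕1⊕0⊕1⊕0⊕0⊕0⊕1⊕0⊕1⊕0⊕1⊕1⊕1⊕0 = 0
s8: b8⊕b9⊕b10⊕b11⊕b12⊕b13⊕b14⊕b15⊕b24⊕b25⊕b26⊕b27⊕b28⊕b29⊕b30⊕b31 = 1⊕0⊕1⊕0⊕1⊕0⊕0⊕0⊕1⊕0⊕0⊕1⊕1⊕1⊕1⊕0 = 0
s16: b16⊕b17⊕b18⊕b19⊕b20⊕b21⊕b22⊕b23⊕b24⊕b25⊕b26⊕b27⊕b28⊕b29⊕b30⊕b31 = 1⊕1⊕0⊕1⊕1⊕0⊕1⊕0⊕1⊕0⊕0⊕1⊕1⊕1⊕1⊕0 = 0
Syndrome (s16...s1) = 00000 → position 0 (no error).
Overall parity (XOR of all 32 bits, including p0): 1⊕0⊕1⊕1⊕0⊕1⊕1⊕0⊕1⊕0⊕1⊕0⊕1⊕0⊕0⊕0⊕1⊕1⊕0⊕1⊕1⊕0⊕1⊕0⊕1⊕0⊕0⊕1⊕1⊕1⊕1⊕0 = 0
Overall=0, syndrome position=0 → no error.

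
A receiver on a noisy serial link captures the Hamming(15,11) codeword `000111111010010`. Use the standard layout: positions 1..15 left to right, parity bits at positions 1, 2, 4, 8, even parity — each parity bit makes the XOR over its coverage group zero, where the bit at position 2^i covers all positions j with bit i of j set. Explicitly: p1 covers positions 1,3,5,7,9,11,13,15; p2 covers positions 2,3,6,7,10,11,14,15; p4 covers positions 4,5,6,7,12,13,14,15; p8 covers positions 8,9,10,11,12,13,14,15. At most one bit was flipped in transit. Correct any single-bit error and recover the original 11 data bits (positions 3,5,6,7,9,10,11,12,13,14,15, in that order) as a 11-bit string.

s1: b1⊕b3⊕b5⊕b7⊕b9⊕b11⊕b13⊕b15 = 0⊕0⊕1⊕1⊕1⊕1⊕0⊕0 = 0
s2: b2⊕b3⊕b6⊕b7⊕b10⊕b11⊕b14⊕b15 = 0⊕0⊕1⊕1⊕0⊕1⊕1⊕0 = 0
s4: b4⊕b5⊕b6⊕b7⊕b12⊕b13⊕b14⊕b15 = 1⊕1⊕1⊕1⊕0⊕0⊕1⊕0 = 1
s8: b8⊕b9⊕b10⊕b11⊕b12⊕b13⊕b14⊕b15 = 1⊕1⊕0⊕1⊕0⊕0⊕1⊕0 = 0
Syndrome (s8...s1) = 0100 → position 4.
Flip bit 4: corrected codeword = 000011111010010
Data bits at positions 3,5,6,7,9,10,11,12,13,14,15: 01111010010

01111010010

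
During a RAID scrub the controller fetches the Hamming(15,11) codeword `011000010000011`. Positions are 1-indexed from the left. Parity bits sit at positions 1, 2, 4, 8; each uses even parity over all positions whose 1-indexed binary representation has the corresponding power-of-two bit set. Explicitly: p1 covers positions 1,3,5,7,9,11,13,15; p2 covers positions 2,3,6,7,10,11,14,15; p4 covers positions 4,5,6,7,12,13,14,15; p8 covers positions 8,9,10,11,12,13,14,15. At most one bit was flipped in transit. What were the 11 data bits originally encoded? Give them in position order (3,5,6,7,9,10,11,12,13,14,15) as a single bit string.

10000000011

s1: b1⊕b3⊕b5⊕b7⊕b9⊕b11⊕b13⊕b15 = 0⊕1⊕0⊕0⊕0⊕0⊕0⊕1 = 0
s2: b2⊕b3⊕b6⊕b7⊕b10⊕b11⊕b14⊕b15 = 1⊕1⊕0⊕0⊕0⊕0⊕1⊕1 = 0
s4: b4⊕b5⊕b6⊕b7⊕b12⊕b13⊕b14⊕b15 = 0⊕0⊕0⊕0⊕0⊕0⊕1⊕1 = 0
s8: b8⊕b9⊕b10⊕b11⊕b12⊕b13⊕b14⊕b15 = 1⊕0⊕0⊕0⊕0⊕0⊕1⊕1 = 1
Syndrome (s8...s1) = 1000 → position 8.
Flip bit 8: corrected codeword = 011000000000011
Data bits at positions 3,5,6,7,9,10,11,12,13,14,15: 10000000011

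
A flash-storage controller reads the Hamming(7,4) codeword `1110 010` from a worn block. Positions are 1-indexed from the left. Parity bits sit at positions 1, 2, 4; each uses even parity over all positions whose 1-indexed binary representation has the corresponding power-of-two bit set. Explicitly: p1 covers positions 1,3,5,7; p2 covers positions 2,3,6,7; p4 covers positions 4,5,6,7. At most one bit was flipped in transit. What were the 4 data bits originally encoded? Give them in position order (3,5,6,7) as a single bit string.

1000

s1: b1⊕b3⊕b5⊕b7 = 1⊕1⊕0⊕0 = 0
s2: b2⊕b3⊕b6⊕b7 = 1⊕1⊕1⊕0 = 1
s4: b4⊕b5⊕b6⊕b7 = 0⊕0⊕1⊕0 = 1
Syndrome (s4...s1) = 110 → position 6.
Flip bit 6: corrected codeword = 1110000
Data bits at positions 3,5,6,7: 1000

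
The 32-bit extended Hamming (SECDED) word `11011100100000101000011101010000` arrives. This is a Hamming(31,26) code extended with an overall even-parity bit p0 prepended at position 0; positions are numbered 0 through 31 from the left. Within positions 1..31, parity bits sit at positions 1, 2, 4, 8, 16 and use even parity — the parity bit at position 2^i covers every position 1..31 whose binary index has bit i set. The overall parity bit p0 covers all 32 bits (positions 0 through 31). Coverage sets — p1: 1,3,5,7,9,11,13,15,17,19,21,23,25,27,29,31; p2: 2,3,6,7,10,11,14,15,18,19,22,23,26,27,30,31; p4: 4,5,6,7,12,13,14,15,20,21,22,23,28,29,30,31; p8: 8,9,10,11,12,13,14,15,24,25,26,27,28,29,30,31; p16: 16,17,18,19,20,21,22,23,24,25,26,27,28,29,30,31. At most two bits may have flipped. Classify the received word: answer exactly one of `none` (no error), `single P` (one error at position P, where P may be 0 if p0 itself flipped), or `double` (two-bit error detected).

single 3

s1: b1⊕b3⊕b5⊕b7⊕b9⊕b11⊕b13⊕b15⊕b17⊕b19⊕b21⊕b23⊕b25⊕b27⊕b29⊕b31 = 1⊕1⊕1⊕0⊕0⊕0⊕0⊕0⊕0⊕0⊕1⊕1⊕1⊕1⊕0⊕0 = 1
s2: b2⊕b3⊕b6⊕b7⊕b10⊕b11⊕b14⊕b15⊕b18⊕b19⊕b22⊕b23⊕b26⊕b27⊕b30⊕b31 = 0⊕1⊕0⊕0⊕0⊕0⊕1⊕0⊕0⊕0⊕1⊕1⊕0⊕1⊕0⊕0 = 1
s4: b4⊕b5⊕b6⊕b7⊕b12⊕b13⊕b14⊕b15⊕b20⊕b21⊕b22⊕b23⊕b28⊕b29⊕b30⊕b31 = 1⊕1⊕0⊕0⊕0⊕0⊕1⊕0⊕0⊕1⊕1⊕1⊕0⊕0⊕0⊕0 = 0
s8: b8⊕b9⊕b10⊕b11⊕b12⊕b13⊕b14⊕b15⊕b24⊕b25⊕b26⊕b27⊕b28⊕b29⊕b30⊕b31 = 1⊕0⊕0⊕0⊕0⊕0⊕1⊕0⊕0⊕1⊕0⊕1⊕0⊕0⊕0⊕0 = 0
s16: b16⊕b17⊕b18⊕b19⊕b20⊕b21⊕b22⊕b23⊕b24⊕b25⊕b26⊕b27⊕b28⊕b29⊕b30⊕b31 = 1⊕0⊕0⊕0⊕0⊕1⊕1⊕1⊕0⊕1⊕0⊕1⊕0⊕0⊕0⊕0 = 0
Syndrome (s16...s1) = 00011 → position 3.
Overall parity (XOR of all 32 bits, including p0): 1⊕1⊕0⊕1⊕1⊕1⊕0⊕0⊕1⊕0⊕0⊕0⊕0⊕0⊕1⊕0⊕1⊕0⊕0⊕0⊕0⊕1⊕1⊕1⊕0⊕1⊕0⊕1⊕0⊕0⊕0⊕0 = 1
Overall=1, syndrome position=3 → single-bit error at position 3.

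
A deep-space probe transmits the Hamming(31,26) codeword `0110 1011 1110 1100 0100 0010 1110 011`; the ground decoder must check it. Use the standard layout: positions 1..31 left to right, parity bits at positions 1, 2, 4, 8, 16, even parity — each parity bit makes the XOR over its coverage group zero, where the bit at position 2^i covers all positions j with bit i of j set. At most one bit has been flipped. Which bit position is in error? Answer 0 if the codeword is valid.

28

s1: b1⊕b3⊕b5⊕b7⊕b9⊕b11⊕b13⊕b15⊕b17⊕b19⊕b21⊕b23⊕b25⊕b27⊕b29⊕b31 = 0⊕1⊕1⊕1⊕1⊕1⊕1⊕0⊕0⊕0⊕0⊕1⊕1⊕1⊕0⊕1 = 0
s2: b2⊕b3⊕b6⊕b7⊕b10⊕b11⊕b14⊕b15⊕b18⊕b19⊕b22⊕b23⊕b26⊕b27⊕b30⊕b31 = 1⊕1⊕0⊕1⊕1⊕1⊕1⊕0⊕1⊕0⊕0⊕1⊕1⊕1⊕1⊕1 = 0
s4: b4⊕b5⊕b6⊕b7⊕b12⊕b13⊕b14⊕b15⊕b20⊕b21⊕b22⊕b23⊕b28⊕b29⊕b30⊕b31 = 0⊕1⊕0⊕1⊕0⊕1⊕1⊕0⊕0⊕0⊕0⊕1⊕0⊕0⊕1⊕1 = 1
s8: b8⊕b9⊕b10⊕b11⊕b12⊕b13⊕b14⊕b15⊕b24⊕b25⊕b26⊕b27⊕b28⊕b29⊕b30⊕b31 = 1⊕1⊕1⊕1⊕0⊕1⊕1⊕0⊕0⊕1⊕1⊕1⊕0⊕0⊕1⊕1 = 1
s16: b16⊕b17⊕b18⊕b19⊕b20⊕b21⊕b22⊕b23⊕b24⊕b25⊕b26⊕b27⊕b28⊕b29⊕b30⊕b31 = 0⊕0⊕1⊕0⊕0⊕0⊕0⊕1⊕0⊕1⊕1⊕1⊕0⊕0⊕1⊕1 = 1
Syndrome (s16...s1) = 11100 → position 28.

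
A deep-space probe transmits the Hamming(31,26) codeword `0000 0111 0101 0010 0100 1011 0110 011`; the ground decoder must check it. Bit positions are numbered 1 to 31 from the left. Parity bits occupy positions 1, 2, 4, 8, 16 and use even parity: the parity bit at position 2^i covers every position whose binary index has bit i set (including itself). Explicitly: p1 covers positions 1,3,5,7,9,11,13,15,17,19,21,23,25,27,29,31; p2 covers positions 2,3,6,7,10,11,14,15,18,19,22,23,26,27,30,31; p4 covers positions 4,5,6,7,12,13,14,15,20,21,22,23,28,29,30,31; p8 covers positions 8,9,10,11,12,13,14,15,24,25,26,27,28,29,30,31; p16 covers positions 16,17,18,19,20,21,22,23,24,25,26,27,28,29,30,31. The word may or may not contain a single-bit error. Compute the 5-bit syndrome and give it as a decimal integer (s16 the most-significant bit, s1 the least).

8

s1: b1⊕b3⊕b5⊕b7⊕b9⊕b11⊕b13⊕b15⊕b17⊕b19⊕b21⊕b23⊕b25⊕b27⊕b29⊕b31 = 0⊕0⊕0⊕1⊕0⊕0⊕0⊕1⊕0⊕0⊕1⊕1⊕0⊕1⊕0⊕1 = 0
s2: b2⊕b3⊕b6⊕b7⊕b10⊕b11⊕b14⊕b15⊕b18⊕b19⊕b22⊕b23⊕b26⊕b27⊕b30⊕b31 = 0⊕0⊕1⊕1⊕1⊕0⊕0⊕1⊕1⊕0⊕0⊕1⊕1⊕1⊕1⊕1 = 0
s4: b4⊕b5⊕b6⊕b7⊕b12⊕b13⊕b14⊕b15⊕b20⊕b21⊕b22⊕b23⊕b28⊕b29⊕b30⊕b31 = 0⊕0⊕1⊕1⊕1⊕0⊕0⊕1⊕0⊕1⊕0⊕1⊕0⊕0⊕1⊕1 = 0
s8: b8⊕b9⊕b10⊕b11⊕b12⊕b13⊕b14⊕b15⊕b24⊕b25⊕b26⊕b27⊕b28⊕b29⊕b30⊕b31 = 1⊕0⊕1⊕0⊕1⊕0⊕0⊕1⊕1⊕0⊕1⊕1⊕0⊕0⊕1⊕1 = 1
s16: b16⊕b17⊕b18⊕b19⊕b20⊕b21⊕b22⊕b23⊕b24⊕b25⊕b26⊕b27⊕b28⊕b29⊕b30⊕b31 = 0⊕0⊕1⊕0⊕0⊕1⊕0⊕1⊕1⊕0⊕1⊕1⊕0⊕0⊕1⊕1 = 0
Syndrome (s16...s1) = 01000 → position 8.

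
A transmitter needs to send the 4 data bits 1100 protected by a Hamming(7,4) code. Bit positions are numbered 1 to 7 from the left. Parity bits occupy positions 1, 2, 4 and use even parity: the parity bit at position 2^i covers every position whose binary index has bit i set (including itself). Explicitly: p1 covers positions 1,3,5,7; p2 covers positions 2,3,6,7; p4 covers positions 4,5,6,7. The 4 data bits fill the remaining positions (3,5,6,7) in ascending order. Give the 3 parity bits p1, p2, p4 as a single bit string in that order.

Place data bits at non-power-of-two positions: b3=1, b5=1, b6=0, b7=0.
p1 = XOR of data positions {3,5,7} = 1⊕1⊕0 = 0
p2 = XOR of data positions {3,6,7} = 1⊕0⊕0 = 1
p4 = XOR of data positions {5,6,7} = 1⊕0⊕0 = 1
Parity bits p1,p2,p4 = 011

011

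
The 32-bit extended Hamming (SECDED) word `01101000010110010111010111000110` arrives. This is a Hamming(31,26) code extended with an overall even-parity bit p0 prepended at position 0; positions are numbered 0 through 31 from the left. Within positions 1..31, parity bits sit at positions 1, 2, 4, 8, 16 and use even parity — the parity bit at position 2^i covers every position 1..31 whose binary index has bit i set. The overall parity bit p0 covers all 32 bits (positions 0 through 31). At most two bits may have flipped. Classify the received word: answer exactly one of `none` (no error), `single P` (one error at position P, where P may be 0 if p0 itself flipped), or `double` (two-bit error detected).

double

s1: b1⊕b3⊕b5⊕b7⊕b9⊕b11⊕b13⊕b15⊕b17⊕b19⊕b21⊕b23⊕b25⊕b27⊕b29⊕b31 = 1⊕0⊕0⊕0⊕1⊕1⊕0⊕1⊕1⊕1⊕1⊕1⊕1⊕0⊕1⊕0 = 0
s2: b2⊕b3⊕b6⊕b7⊕b10⊕b11⊕b14⊕b15⊕b18⊕b19⊕b22⊕b23⊕b26⊕b27⊕b30⊕b31 = 1⊕0⊕0⊕0⊕0⊕1⊕0⊕1⊕1⊕1⊕0⊕1⊕0⊕0⊕1⊕0 = 1
s4: b4⊕b5⊕b6⊕b7⊕b12⊕b13⊕b14⊕b15⊕b20⊕b21⊕b22⊕b23⊕b28⊕b29⊕b30⊕b31 = 1⊕0⊕0⊕0⊕1⊕0⊕0⊕1⊕0⊕1⊕0⊕1⊕0⊕1⊕1⊕0 = 1
s8: b8⊕b9⊕b10⊕b11⊕b12⊕b13⊕b14⊕b15⊕b24⊕b25⊕b26⊕b27⊕b28⊕b29⊕b30⊕b31 = 0⊕1⊕0⊕1⊕1⊕0⊕0⊕1⊕1⊕1⊕0⊕0⊕0⊕1⊕1⊕0 = 0
s16: b16⊕b17⊕b18⊕b19⊕b20⊕b21⊕b22⊕b23⊕b24⊕b25⊕b26⊕b27⊕b28⊕b29⊕b30⊕b31 = 0⊕1⊕1⊕1⊕0⊕1⊕0⊕1⊕1⊕1⊕0⊕0⊕0⊕1⊕1⊕0 = 1
Syndrome (s16...s1) = 10110 → position 22.
Overall parity (XOR of all 32 bits, including p0): 0⊕1⊕1⊕0⊕1⊕0⊕0⊕0⊕0⊕1⊕0⊕1⊕1⊕0⊕0⊕1⊕0⊕1⊕1⊕1⊕0⊕1⊕0⊕1⊕1⊕1⊕0⊕0⊕0⊕1⊕1⊕0 = 0
Overall=0, syndrome position=22 → double-bit error detected (uncorrectable).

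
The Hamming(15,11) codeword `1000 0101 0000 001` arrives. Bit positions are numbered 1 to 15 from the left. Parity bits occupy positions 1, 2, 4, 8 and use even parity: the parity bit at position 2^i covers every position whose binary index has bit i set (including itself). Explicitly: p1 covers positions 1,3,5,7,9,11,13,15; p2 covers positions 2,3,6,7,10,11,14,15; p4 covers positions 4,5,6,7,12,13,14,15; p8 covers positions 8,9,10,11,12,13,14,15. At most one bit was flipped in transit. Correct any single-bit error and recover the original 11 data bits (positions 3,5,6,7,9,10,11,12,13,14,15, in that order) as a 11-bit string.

00100000001

s1: b1⊕b3⊕b5⊕b7⊕b9⊕b11⊕b13⊕b15 = 1⊕0⊕0⊕0⊕0⊕0⊕0⊕1 = 0
s2: b2⊕b3⊕b6⊕b7⊕b10⊕b11⊕b14⊕b15 = 0⊕0⊕1⊕0⊕0⊕0⊕0⊕1 = 0
s4: b4⊕b5⊕b6⊕b7⊕b12⊕b13⊕b14⊕b15 = 0⊕0⊕1⊕0⊕0⊕0⊕0⊕1 = 0
s8: b8⊕b9⊕b10⊕b11⊕b12⊕b13⊕b14⊕b15 = 1⊕0⊕0⊕0⊕0⊕0⊕0⊕1 = 0
Syndrome (s8...s1) = 0000 → position 0 (no error).
No correction needed.
Data bits at positions 3,5,6,7,9,10,11,12,13,14,15: 00100000001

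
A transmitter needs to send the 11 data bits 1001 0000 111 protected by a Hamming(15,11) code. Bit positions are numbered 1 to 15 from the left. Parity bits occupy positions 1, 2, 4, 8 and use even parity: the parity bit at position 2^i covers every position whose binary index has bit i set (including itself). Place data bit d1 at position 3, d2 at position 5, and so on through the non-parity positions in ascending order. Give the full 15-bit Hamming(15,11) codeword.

Place data bits at non-power-of-two positions: b3=1, b5=0, b6=0, b7=1, b9=0, b10=0, b11=0, b12=0, b13=1, b14=1, b15=1.
p1 = XOR of data positions {3,5,7,9,11,13,15} = 1⊕0⊕1⊕0⊕0⊕1⊕1 = 0
p2 = XOR of data positions {3,6,7,10,11,14,15} = 1⊕0⊕1⊕0⊕0⊕1⊕1 = 0
p4 = XOR of data positions {5,6,7,12,13,14,15} = 0⊕0⊕1⊕0⊕1⊕1⊕1 = 0
p8 = XOR of data positions {9,10,11,12,13,14,15} = 0⊕0⊕0⊕0⊕1⊕1⊕1 = 1
Codeword b1..b15 = 001000110000111

001000110000111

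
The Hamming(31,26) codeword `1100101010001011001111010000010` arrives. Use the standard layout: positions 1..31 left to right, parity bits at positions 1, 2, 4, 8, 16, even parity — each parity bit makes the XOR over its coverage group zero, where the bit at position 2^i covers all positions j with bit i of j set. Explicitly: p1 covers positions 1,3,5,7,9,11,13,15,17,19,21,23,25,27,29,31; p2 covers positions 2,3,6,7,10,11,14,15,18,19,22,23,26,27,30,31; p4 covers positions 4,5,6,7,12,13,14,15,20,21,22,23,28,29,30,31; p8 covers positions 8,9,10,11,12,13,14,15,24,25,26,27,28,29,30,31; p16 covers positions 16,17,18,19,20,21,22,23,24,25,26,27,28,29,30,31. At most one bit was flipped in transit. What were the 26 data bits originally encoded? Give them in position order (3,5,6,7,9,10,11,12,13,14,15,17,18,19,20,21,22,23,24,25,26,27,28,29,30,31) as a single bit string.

s1: b1⊕b3⊕b5⊕b7⊕b9⊕b11⊕b13⊕b15⊕b17⊕b19⊕b21⊕b23⊕b25⊕b27⊕b29⊕b31 = 1⊕0⊕1⊕1⊕1⊕0⊕1⊕1⊕0⊕1⊕1⊕0⊕0⊕0⊕0⊕0 = 0
s2: b2⊕b3⊕b6⊕b7⊕b10⊕b11⊕b14⊕b15⊕b18⊕b19⊕b22⊕b23⊕b26⊕b27⊕b30⊕b31 = 1⊕0⊕0⊕1⊕0⊕0⊕0⊕1⊕0⊕1⊕1⊕0⊕0⊕0⊕1⊕0 = 0
s4: b4⊕b5⊕b6⊕b7⊕b12⊕b13⊕b14⊕b15⊕b20⊕b21⊕b22⊕b23⊕b28⊕b29⊕b30⊕b31 = 0⊕1⊕0⊕1⊕0⊕1⊕0⊕1⊕1⊕1⊕1⊕0⊕0⊕0⊕1⊕0 = 0
s8: b8⊕b9⊕b10⊕b11⊕b12⊕b13⊕b14⊕b15⊕b24⊕b25⊕b26⊕b27⊕b28⊕b29⊕b30⊕b31 = 0⊕1⊕0⊕0⊕0⊕1⊕0⊕1⊕1⊕0⊕0⊕0⊕0⊕0⊕1⊕0 = 1
s16: b16⊕b17⊕b18⊕b19⊕b20⊕b21⊕b22⊕b23⊕b24⊕b25⊕b26⊕b27⊕b28⊕b29⊕b30⊕b31 = 1⊕0⊕0⊕1⊕1⊕1⊕1⊕0⊕1⊕0⊕0⊕0⊕0⊕0⊕1⊕0 = 1
Syndrome (s16...s1) = 11000 → position 24.
Flip bit 24: corrected codeword = 1100101010001011001111000000010
Data bits at positions 3,5,6,7,9,10,11,12,13,14,15,17,18,19,20,21,22,23,24,25,26,27,28,29,30,31: 01011000101001111000000010

01011000101001111000000010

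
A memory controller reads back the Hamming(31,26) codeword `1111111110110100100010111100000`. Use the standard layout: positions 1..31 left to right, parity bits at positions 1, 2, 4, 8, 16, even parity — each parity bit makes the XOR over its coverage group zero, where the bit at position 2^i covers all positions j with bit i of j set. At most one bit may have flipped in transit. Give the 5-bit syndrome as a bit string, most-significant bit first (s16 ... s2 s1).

s1: b1⊕b3⊕b5⊕b7⊕b9⊕b11⊕b13⊕b15⊕b17⊕b19⊕b21⊕b23⊕b25⊕b27⊕b29⊕b31 = 1⊕1⊕1⊕1⊕1⊕1⊕0⊕0⊕1⊕0⊕1⊕1⊕1⊕0⊕0⊕0 = 0
s2: b2⊕b3⊕b6⊕b7⊕b10⊕b11⊕b14⊕b15⊕b18⊕b19⊕b22⊕b23⊕b26⊕b27⊕b30⊕b31 = 1⊕1⊕1⊕1⊕0⊕1⊕1⊕0⊕0⊕0⊕0⊕1⊕1⊕0⊕0⊕0 = 0
s4: b4⊕b5⊕b6⊕b7⊕b12⊕b13⊕b14⊕b15⊕b20⊕b21⊕b22⊕b23⊕b28⊕b29⊕b30⊕b31 = 1⊕1⊕1⊕1⊕1⊕0⊕1⊕0⊕0⊕1⊕0⊕1⊕0⊕0⊕0⊕0 = 0
s8: b8⊕b9⊕b10⊕b11⊕b12⊕b13⊕b14⊕b15⊕b24⊕b25⊕b26⊕b27⊕b28⊕b29⊕b30⊕b31 = 1⊕1⊕0⊕1⊕1⊕0⊕1⊕0⊕1⊕1⊕1⊕0⊕0⊕0⊕0⊕0 = 0
s16: b16⊕b17⊕b18⊕b19⊕b20⊕b21⊕b22⊕b23⊕b24⊕b25⊕b26⊕b27⊕b28⊕b29⊕b30⊕b31 = 0⊕1⊕0⊕0⊕0⊕1⊕0⊕1⊕1⊕1⊕1⊕0⊕0⊕0⊕0⊕0 = 0
Syndrome (s16...s1) = 00000 → position 0 (no error).

00000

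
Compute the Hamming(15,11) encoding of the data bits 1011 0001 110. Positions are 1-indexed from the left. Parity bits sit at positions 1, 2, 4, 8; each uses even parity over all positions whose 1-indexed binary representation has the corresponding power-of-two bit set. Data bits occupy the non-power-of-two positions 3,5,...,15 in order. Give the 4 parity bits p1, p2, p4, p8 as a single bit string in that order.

1011

Place data bits at non-power-of-two positions: b3=1, b5=0, b6=1, b7=1, b9=0, b10=0, b11=0, b12=1, b13=1, b14=1, b15=0.
p1 = XOR of data positions {3,5,7,9,11,13,15} = 1⊕0⊕1⊕0⊕0⊕1⊕0 = 1
p2 = XOR of data positions {3,6,7,10,11,14,15} = 1⊕1⊕1⊕0⊕0⊕1⊕0 = 0
p4 = XOR of data positions {5,6,7,12,13,14,15} = 0⊕1⊕1⊕1⊕1⊕1⊕0 = 1
p8 = XOR of data positions {9,10,11,12,13,14,15} = 0⊕0⊕0⊕1⊕1⊕1⊕0 = 1
Parity bits p1,p2,p4,p8 = 1011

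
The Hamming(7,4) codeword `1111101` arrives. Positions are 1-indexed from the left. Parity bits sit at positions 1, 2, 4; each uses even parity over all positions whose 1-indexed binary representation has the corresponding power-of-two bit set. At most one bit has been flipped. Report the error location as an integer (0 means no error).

6

s1: b1⊕b3⊕b5⊕b7 = 1⊕1⊕1⊕1 = 0
s2: b2⊕b3⊕b6⊕b7 = 1⊕1⊕0⊕1 = 1
s4: b4⊕b5⊕b6⊕b7 = 1⊕1⊕0⊕1 = 1
Syndrome (s4...s1) = 110 → position 6.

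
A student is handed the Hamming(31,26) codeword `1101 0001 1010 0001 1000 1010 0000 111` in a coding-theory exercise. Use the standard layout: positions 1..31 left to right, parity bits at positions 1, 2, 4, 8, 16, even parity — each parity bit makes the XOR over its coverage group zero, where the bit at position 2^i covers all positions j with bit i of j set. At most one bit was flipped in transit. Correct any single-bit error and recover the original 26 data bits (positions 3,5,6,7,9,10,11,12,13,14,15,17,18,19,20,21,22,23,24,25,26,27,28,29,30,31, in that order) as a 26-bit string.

s1: b1⊕b3⊕b5⊕b7⊕b9⊕b11⊕b13⊕b15⊕b17⊕b19⊕b21⊕b23⊕b25⊕b27⊕b29⊕b31 = 1⊕0⊕0⊕0⊕1⊕1⊕0⊕0⊕1⊕0⊕1⊕1⊕0⊕0⊕1⊕1 = 0
s2: b2⊕b3⊕b6⊕b7⊕b10⊕b11⊕b14⊕b15⊕b18⊕b19⊕b22⊕b23⊕b26⊕b27⊕b30⊕b31 = 1⊕0⊕0⊕0⊕0⊕1⊕0⊕0⊕0⊕0⊕0⊕1⊕0⊕0⊕1⊕1 = 1
s4: b4⊕b5⊕b6⊕b7⊕b12⊕b13⊕b14⊕b15⊕b20⊕b21⊕b22⊕b23⊕b28⊕b29⊕b30⊕b31 = 1⊕0⊕0⊕0⊕0⊕0⊕0⊕0⊕0⊕1⊕0⊕1⊕0⊕1⊕1⊕1 = 0
s8: b8⊕b9⊕b10⊕b11⊕b12⊕b13⊕b14⊕b15⊕b24⊕b25⊕b26⊕b27⊕b28⊕b29⊕b30⊕b31 = 1⊕1⊕0⊕1⊕0⊕0⊕0⊕0⊕0⊕0⊕0⊕0⊕0⊕1⊕1⊕1 = 0
s16: b16⊕b17⊕b18⊕b19⊕b20⊕b21⊕b22⊕b23⊕b24⊕b25⊕b26⊕b27⊕b28⊕b29⊕b30⊕b31 = 1⊕1⊕0⊕0⊕0⊕1⊕0⊕1⊕0⊕0⊕0⊕0⊕0⊕1⊕1⊕1 = 1
Syndrome (s16...s1) = 10010 → position 18.
Flip bit 18: corrected codeword = 1101000110100001110010100000111
Data bits at positions 3,5,6,7,9,10,11,12,13,14,15,17,18,19,20,21,22,23,24,25,26,27,28,29,30,31: 00001010000110010100000111

00001010000110010100000111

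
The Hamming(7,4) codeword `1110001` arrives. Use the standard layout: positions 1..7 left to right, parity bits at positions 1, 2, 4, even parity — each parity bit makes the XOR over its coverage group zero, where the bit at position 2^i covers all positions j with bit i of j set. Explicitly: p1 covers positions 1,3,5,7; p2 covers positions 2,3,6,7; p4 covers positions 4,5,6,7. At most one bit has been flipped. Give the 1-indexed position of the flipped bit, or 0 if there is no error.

7

s1: b1⊕b3⊕b5⊕b7 = 1⊕1⊕0⊕1 = 1
s2: b2⊕b3⊕b6⊕b7 = 1⊕1⊕0⊕1 = 1
s4: b4⊕b5⊕b6⊕b7 = 0⊕0⊕0⊕1 = 1
Syndrome (s4...s1) = 111 → position 7.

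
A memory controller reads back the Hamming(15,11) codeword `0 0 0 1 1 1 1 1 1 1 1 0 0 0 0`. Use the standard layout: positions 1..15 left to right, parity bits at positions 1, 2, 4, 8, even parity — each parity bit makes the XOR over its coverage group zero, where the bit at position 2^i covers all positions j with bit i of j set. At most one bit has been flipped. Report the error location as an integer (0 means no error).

0

s1: b1⊕b3⊕b5⊕b7⊕b9⊕b11⊕b13⊕b15 = 0⊕0⊕1⊕1⊕1⊕1⊕0⊕0 = 0
s2: b2⊕b3⊕b6⊕b7⊕b10⊕b11⊕b14⊕b15 = 0⊕0⊕1⊕1⊕1⊕1⊕0⊕0 = 0
s4: b4⊕b5⊕b6⊕b7⊕b12⊕b13⊕b14⊕b15 = 1⊕1⊕1⊕1⊕0⊕0⊕0⊕0 = 0
s8: b8⊕b9⊕b10⊕b11⊕b12⊕b13⊕b14⊕b15 = 1⊕1⊕1⊕1⊕0⊕0⊕0⊕0 = 0
Syndrome (s8...s1) = 0000 → position 0 (no error).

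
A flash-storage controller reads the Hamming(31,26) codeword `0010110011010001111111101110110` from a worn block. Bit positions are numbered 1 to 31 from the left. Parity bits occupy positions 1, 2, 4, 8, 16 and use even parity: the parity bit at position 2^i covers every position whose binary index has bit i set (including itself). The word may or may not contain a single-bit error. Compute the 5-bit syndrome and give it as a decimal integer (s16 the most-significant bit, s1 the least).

s1: b1⊕b3⊕b5⊕b7⊕b9⊕b11⊕b13⊕b15⊕b17⊕b19⊕b21⊕b23⊕b25⊕b27⊕b29⊕b31 = 0⊕1⊕1⊕0⊕1⊕0⊕0⊕0⊕1⊕1⊕1⊕1⊕1⊕1⊕1⊕0 = 0
s2: b2⊕b3⊕b6⊕b7⊕b10⊕b11⊕b14⊕b15⊕b18⊕b19⊕b22⊕b23⊕b26⊕b27⊕b30⊕b31 = 0⊕1⊕1⊕0⊕1⊕0⊕0⊕0⊕1⊕1⊕1⊕1⊕1⊕1⊕1⊕0 = 0
s4: b4⊕b5⊕b6⊕b7⊕b12⊕b13⊕b14⊕b15⊕b20⊕b21⊕b22⊕b23⊕b28⊕b29⊕b30⊕b31 = 0⊕1⊕1⊕0⊕1⊕0⊕0⊕0⊕1⊕1⊕1⊕1⊕0⊕1⊕1⊕0 = 1
s8: b8⊕b9⊕b10⊕b11⊕b12⊕b13⊕b14⊕b15⊕b24⊕b25⊕b26⊕b27⊕b28⊕b29⊕b30⊕b31 = 0⊕1⊕1⊕0⊕1⊕0⊕0⊕0⊕0⊕1⊕1⊕1⊕0⊕1⊕1⊕0 = 0
s16: b16⊕b17⊕b18⊕b19⊕b20⊕b21⊕b22⊕b23⊕b24⊕b25⊕b26⊕b27⊕b28⊕b29⊕b30⊕b31 = 1⊕1⊕1⊕1⊕1⊕1⊕1⊕1⊕0⊕1⊕1⊕1⊕0⊕1⊕1⊕0 = 1
Syndrome (s16...s1) = 10100 → position 20.

20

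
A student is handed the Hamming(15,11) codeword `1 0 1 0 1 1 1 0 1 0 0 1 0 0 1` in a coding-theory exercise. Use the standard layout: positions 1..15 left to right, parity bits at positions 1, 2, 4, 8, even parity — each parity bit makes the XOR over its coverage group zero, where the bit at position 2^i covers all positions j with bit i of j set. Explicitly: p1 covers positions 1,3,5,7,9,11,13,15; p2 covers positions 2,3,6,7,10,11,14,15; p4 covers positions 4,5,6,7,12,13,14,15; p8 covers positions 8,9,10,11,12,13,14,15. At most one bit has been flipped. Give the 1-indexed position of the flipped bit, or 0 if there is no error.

12

s1: b1⊕b3⊕b5⊕b7⊕b9⊕b11⊕b13⊕b15 = 1⊕1⊕1⊕1⊕1⊕0⊕0⊕1 = 0
s2: b2⊕b3⊕b6⊕b7⊕b10⊕b11⊕b14⊕b15 = 0⊕1⊕1⊕1⊕0⊕0⊕0⊕1 = 0
s4: b4⊕b5⊕b6⊕b7⊕b12⊕b13⊕b14⊕b15 = 0⊕1⊕1⊕1⊕1⊕0⊕0⊕1 = 1
s8: b8⊕b9⊕b10⊕b11⊕b12⊕b13⊕b14⊕b15 = 0⊕1⊕0⊕0⊕1⊕0⊕0⊕1 = 1
Syndrome (s8...s1) = 1100 → position 12.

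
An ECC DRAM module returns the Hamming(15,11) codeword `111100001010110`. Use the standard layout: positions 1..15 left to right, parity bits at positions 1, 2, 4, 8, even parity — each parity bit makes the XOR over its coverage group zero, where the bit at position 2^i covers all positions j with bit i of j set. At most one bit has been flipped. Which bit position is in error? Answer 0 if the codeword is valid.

s1: b1⊕b3⊕b5⊕b7⊕b9⊕b11⊕b13⊕b15 = 1⊕1⊕0⊕0⊕1⊕1⊕1⊕0 = 1
s2: b2⊕b3⊕b6⊕b7⊕b10⊕b11⊕b14⊕b15 = 1⊕1⊕0⊕0⊕0⊕1⊕1⊕0 = 0
s4: b4⊕b5⊕b6⊕b7⊕b12⊕b13⊕b14⊕b15 = 1⊕0⊕0⊕0⊕0⊕1⊕1⊕0 = 1
s8: b8⊕b9⊕b10⊕b11⊕b12⊕b13⊕b14⊕b15 = 0⊕1⊕0⊕1⊕0⊕1⊕1⊕0 = 0
Syndrome (s8...s1) = 0101 → position 5.

5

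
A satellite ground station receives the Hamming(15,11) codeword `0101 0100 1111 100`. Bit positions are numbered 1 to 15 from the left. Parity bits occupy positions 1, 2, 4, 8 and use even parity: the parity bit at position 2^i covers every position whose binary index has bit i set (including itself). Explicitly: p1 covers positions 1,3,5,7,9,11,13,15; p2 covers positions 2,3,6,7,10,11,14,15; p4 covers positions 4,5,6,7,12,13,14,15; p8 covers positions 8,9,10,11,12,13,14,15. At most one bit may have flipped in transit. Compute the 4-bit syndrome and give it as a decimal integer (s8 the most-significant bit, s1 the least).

9

s1: b1⊕b3⊕b5⊕b7⊕b9⊕b11⊕b13⊕b15 = 0⊕0⊕0⊕0⊕1⊕1⊕1⊕0 = 1
s2: b2⊕b3⊕b6⊕b7⊕b10⊕b11⊕b14⊕b15 = 1⊕0⊕1⊕0⊕1⊕1⊕0⊕0 = 0
s4: b4⊕b5⊕b6⊕b7⊕b12⊕b13⊕b14⊕b15 = 1⊕0⊕1⊕0⊕1⊕1⊕0⊕0 = 0
s8: b8⊕b9⊕b10⊕b11⊕b12⊕b13⊕b14⊕b15 = 0⊕1⊕1⊕1⊕1⊕1⊕0⊕0 = 1
Syndrome (s8...s1) = 1001 → position 9.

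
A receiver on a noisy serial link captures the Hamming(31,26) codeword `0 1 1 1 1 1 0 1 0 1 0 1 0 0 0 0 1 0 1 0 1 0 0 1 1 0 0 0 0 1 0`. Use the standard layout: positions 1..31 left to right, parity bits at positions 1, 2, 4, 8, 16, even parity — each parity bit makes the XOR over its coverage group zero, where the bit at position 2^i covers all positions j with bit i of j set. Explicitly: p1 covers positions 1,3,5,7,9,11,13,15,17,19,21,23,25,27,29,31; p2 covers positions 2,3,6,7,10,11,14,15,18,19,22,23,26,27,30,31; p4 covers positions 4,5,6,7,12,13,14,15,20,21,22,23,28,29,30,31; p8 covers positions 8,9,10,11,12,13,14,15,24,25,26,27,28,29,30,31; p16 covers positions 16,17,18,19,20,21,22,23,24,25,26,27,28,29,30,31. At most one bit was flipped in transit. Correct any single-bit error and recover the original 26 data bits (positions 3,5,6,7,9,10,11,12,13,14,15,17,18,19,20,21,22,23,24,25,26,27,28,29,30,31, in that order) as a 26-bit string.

s1: b1⊕b3⊕b5⊕b7⊕b9⊕b11⊕b13⊕b15⊕b17⊕b19⊕b21⊕b23⊕b25⊕b27⊕b29⊕b31 = 0⊕1⊕1⊕0⊕0⊕0⊕0⊕0⊕1⊕1⊕1⊕0⊕1⊕0⊕0⊕0 = 0
s2: b2⊕b3⊕b6⊕b7⊕b10⊕b11⊕b14⊕b15⊕b18⊕b19⊕b22⊕b23⊕b26⊕b27⊕b30⊕b31 = 1⊕1⊕1⊕0⊕1⊕0⊕0⊕0⊕0⊕1⊕0⊕0⊕0⊕0⊕1⊕0 = 0
s4: b4⊕b5⊕b6⊕b7⊕b12⊕b13⊕b14⊕b15⊕b20⊕b21⊕b22⊕b23⊕b28⊕b29⊕b30⊕b31 = 1⊕1⊕1⊕0⊕1⊕0⊕0⊕0⊕0⊕1⊕0⊕0⊕0⊕0⊕1⊕0 = 0
s8: b8⊕b9⊕b10⊕b11⊕b12⊕b13⊕b14⊕b15⊕b24⊕b25⊕b26⊕b27⊕b28⊕b29⊕b30⊕b31 = 1⊕0⊕1⊕0⊕1⊕0⊕0⊕0⊕1⊕1⊕0⊕0⊕0⊕0⊕1⊕0 = 0
s16: b16⊕b17⊕b18⊕b19⊕b20⊕b21⊕b22⊕b23⊕b24⊕b25⊕b26⊕b27⊕b28⊕b29⊕b30⊕b31 = 0⊕1⊕0⊕1⊕0⊕1⊕0⊕0⊕1⊕1⊕0⊕0⊕0⊕0⊕1⊕0 = 0
Syndrome (s16...s1) = 00000 → position 0 (no error).
No correction needed.
Data bits at positions 3,5,6,7,9,10,11,12,13,14,15,17,18,19,20,21,22,23,24,25,26,27,28,29,30,31: 11100101000101010011000010

11100101000101010011000010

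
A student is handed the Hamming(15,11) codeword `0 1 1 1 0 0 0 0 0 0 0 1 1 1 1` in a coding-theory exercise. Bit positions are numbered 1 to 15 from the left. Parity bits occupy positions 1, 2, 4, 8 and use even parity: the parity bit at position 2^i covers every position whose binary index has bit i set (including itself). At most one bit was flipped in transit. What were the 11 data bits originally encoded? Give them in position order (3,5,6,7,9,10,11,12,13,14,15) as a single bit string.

s1: b1⊕b3⊕b5⊕b7⊕b9⊕b11⊕b13⊕b15 = 0⊕1⊕0⊕0⊕0⊕0⊕1⊕1 = 1
s2: b2⊕b3⊕b6⊕b7⊕b10⊕b11⊕b14⊕b15 = 1⊕1⊕0⊕0⊕0⊕0⊕1⊕1 = 0
s4: b4⊕b5⊕b6⊕b7⊕b12⊕b13⊕b14⊕b15 = 1⊕0⊕0⊕0⊕1⊕1⊕1⊕1 = 1
s8: b8⊕b9⊕b10⊕b11⊕b12⊕b13⊕b14⊕b15 = 0⊕0⊕0⊕0⊕1⊕1⊕1⊕1 = 0
Syndrome (s8...s1) = 0101 → position 5.
Flip bit 5: corrected codeword = 011110000001111
Data bits at positions 3,5,6,7,9,10,11,12,13,14,15: 11000001111

11000001111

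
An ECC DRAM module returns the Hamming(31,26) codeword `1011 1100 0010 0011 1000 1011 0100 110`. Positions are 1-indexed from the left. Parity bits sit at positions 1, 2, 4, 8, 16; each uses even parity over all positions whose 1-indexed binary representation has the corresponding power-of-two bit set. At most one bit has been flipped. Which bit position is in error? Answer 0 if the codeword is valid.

s1: b1⊕b3⊕b5⊕b7⊕b9⊕b11⊕b13⊕b15⊕b17⊕b19⊕b21⊕b23⊕b25⊕b27⊕b29⊕b31 = 1⊕1⊕1⊕0⊕0⊕1⊕0⊕1⊕1⊕0⊕1⊕1⊕0⊕0⊕1⊕0 = 1
s2: b2⊕b3⊕b6⊕b7⊕b10⊕b11⊕b14⊕b15⊕b18⊕b19⊕b22⊕b23⊕b26⊕b27⊕b30⊕b31 = 0⊕1⊕1⊕0⊕0⊕1⊕0⊕1⊕0⊕0⊕0⊕1⊕1⊕0⊕1⊕0 = 1
s4: b4⊕b5⊕b6⊕b7⊕b12⊕b13⊕b14⊕b15⊕b20⊕b21⊕b22⊕b23⊕b28⊕b29⊕b30⊕b31 = 1⊕1⊕1⊕0⊕0⊕0⊕0⊕1⊕0⊕1⊕0⊕1⊕0⊕1⊕1⊕0 = 0
s8: b8⊕b9⊕b10⊕b11⊕b12⊕b13⊕b14⊕b15⊕b24⊕b25⊕b26⊕b27⊕b28⊕b29⊕b30⊕b31 = 0⊕0⊕0⊕1⊕0⊕0⊕0⊕1⊕1⊕0⊕1⊕0⊕0⊕1⊕1⊕0 = 0
s16: b16⊕b17⊕b18⊕b19⊕b20⊕b21⊕b22⊕b23⊕b24⊕b25⊕b26⊕b27⊕b28⊕b29⊕b30⊕b31 = 1⊕1⊕0⊕0⊕0⊕1⊕0⊕1⊕1⊕0⊕1⊕0⊕0⊕1⊕1⊕0 = 0
Syndrome (s16...s1) = 00011 → position 3.

3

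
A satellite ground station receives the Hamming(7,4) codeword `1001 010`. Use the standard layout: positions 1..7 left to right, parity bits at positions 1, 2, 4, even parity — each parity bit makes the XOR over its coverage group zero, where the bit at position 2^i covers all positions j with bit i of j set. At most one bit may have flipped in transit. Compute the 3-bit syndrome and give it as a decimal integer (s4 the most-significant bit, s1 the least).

3

s1: b1⊕b3⊕b5⊕b7 = 1⊕0⊕0⊕0 = 1
s2: b2⊕b3⊕b6⊕b7 = 0⊕0⊕1⊕0 = 1
s4: b4⊕b5⊕b6⊕b7 = 1⊕0⊕1⊕0 = 0
Syndrome (s4...s1) = 011 → position 3.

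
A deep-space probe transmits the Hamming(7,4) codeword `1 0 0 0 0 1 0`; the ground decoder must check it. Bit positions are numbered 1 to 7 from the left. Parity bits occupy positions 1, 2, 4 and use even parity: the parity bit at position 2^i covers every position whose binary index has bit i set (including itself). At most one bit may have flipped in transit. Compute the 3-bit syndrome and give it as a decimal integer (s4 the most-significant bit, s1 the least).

7

s1: b1⊕b3⊕b5⊕b7 = 1⊕0⊕0⊕0 = 1
s2: b2⊕b3⊕b6⊕b7 = 0⊕0⊕1⊕0 = 1
s4: b4⊕b5⊕b6⊕b7 = 0⊕0⊕1⊕0 = 1
Syndrome (s4...s1) = 111 → position 7.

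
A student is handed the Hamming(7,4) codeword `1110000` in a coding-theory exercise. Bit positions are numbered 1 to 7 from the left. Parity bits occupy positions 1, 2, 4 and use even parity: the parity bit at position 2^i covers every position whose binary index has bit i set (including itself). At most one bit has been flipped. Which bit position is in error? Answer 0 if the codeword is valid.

0

s1: b1⊕b3⊕b5⊕b7 = 1⊕1⊕0⊕0 = 0
s2: b2⊕b3⊕b6⊕b7 = 1⊕1⊕0⊕0 = 0
s4: b4⊕b5⊕b6⊕b7 = 0⊕0⊕0⊕0 = 0
Syndrome (s4...s1) = 000 → position 0 (no error).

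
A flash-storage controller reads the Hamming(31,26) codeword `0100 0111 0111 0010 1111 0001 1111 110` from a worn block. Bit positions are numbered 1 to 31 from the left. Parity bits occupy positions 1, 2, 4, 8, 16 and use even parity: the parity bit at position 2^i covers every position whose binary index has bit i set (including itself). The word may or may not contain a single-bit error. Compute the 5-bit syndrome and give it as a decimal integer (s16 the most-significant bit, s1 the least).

s1: b1⊕b3⊕b5⊕b7⊕b9⊕b11⊕b13⊕b15⊕b17⊕b19⊕b21⊕b23⊕b25⊕b27⊕b29⊕b31 = 0⊕0⊕0⊕1⊕0⊕1⊕0⊕1⊕1⊕1⊕0⊕0⊕1⊕1⊕1⊕0 = 0
s2: b2⊕b3⊕b6⊕b7⊕b10⊕b11⊕b14⊕b15⊕b18⊕b19⊕b22⊕b23⊕b26⊕b27⊕b30⊕b31 = 1⊕0⊕1⊕1⊕1⊕1⊕0⊕1⊕1⊕1⊕0⊕0⊕1⊕1⊕1⊕0 = 1
s4: b4⊕b5⊕b6⊕b7⊕b12⊕b13⊕b14⊕b15⊕b20⊕b21⊕b22⊕b23⊕b28⊕b29⊕b30⊕b31 = 0⊕0⊕1⊕1⊕1⊕0⊕0⊕1⊕1⊕0⊕0⊕0⊕1⊕1⊕1⊕0 = 0
s8: b8⊕b9⊕b10⊕b11⊕b12⊕b13⊕b14⊕b15⊕b24⊕b25⊕b26⊕b27⊕b28⊕b29⊕b30⊕b31 = 1⊕0⊕1⊕1⊕1⊕0⊕0⊕1⊕1⊕1⊕1⊕1⊕1⊕1⊕1⊕0 = 0
s16: b16⊕b17⊕b18⊕b19⊕b20⊕b21⊕b22⊕b23⊕b24⊕b25⊕b26⊕b27⊕b28⊕b29⊕b30⊕b31 = 0⊕1⊕1⊕1⊕1⊕0⊕0⊕0⊕1⊕1⊕1⊕1⊕1⊕1⊕1⊕0 = 1
Syndrome (s16...s1) = 10010 → position 18.

18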